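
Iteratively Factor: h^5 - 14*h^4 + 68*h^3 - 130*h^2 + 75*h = (h - 5)*(h^4 - 9*h^3 + 23*h^2 - 15*h) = (h - 5)^2*(h^3 - 4*h^2 + 3*h) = h*(h - 5)^2*(h^2 - 4*h + 3) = h*(h - 5)^2*(h - 3)*(h - 1)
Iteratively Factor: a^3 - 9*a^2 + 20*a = (a - 5)*(a^2 - 4*a) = a*(a - 5)*(a - 4)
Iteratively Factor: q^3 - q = (q - 1)*(q^2 + q) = q*(q - 1)*(q + 1)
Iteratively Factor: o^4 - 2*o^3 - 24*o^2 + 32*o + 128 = (o + 4)*(o^3 - 6*o^2 + 32) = (o - 4)*(o + 4)*(o^2 - 2*o - 8) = (o - 4)^2*(o + 4)*(o + 2)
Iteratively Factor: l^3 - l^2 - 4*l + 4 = (l + 2)*(l^2 - 3*l + 2) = (l - 1)*(l + 2)*(l - 2)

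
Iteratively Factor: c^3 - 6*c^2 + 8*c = (c - 4)*(c^2 - 2*c) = (c - 4)*(c - 2)*(c)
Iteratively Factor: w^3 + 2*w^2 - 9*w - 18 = (w + 3)*(w^2 - w - 6) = (w + 2)*(w + 3)*(w - 3)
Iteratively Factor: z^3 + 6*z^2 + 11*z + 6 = (z + 1)*(z^2 + 5*z + 6) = (z + 1)*(z + 3)*(z + 2)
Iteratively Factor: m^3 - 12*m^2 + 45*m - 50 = (m - 5)*(m^2 - 7*m + 10) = (m - 5)*(m - 2)*(m - 5)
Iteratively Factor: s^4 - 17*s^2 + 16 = (s - 1)*(s^3 + s^2 - 16*s - 16) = (s - 1)*(s + 1)*(s^2 - 16) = (s - 1)*(s + 1)*(s + 4)*(s - 4)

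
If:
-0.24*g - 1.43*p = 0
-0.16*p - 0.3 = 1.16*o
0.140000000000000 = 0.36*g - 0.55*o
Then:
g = -0.01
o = -0.26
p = 0.00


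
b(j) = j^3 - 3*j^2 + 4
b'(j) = 3*j^2 - 6*j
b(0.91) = 2.27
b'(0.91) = -2.98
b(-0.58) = 2.80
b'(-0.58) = 4.49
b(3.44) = 9.21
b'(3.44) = 14.86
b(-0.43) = 3.37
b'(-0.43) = 3.13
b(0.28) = 3.79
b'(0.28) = -1.44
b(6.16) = 123.91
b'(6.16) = 76.88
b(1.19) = 1.44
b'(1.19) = -2.89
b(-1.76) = -10.74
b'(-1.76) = 19.85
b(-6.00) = -320.00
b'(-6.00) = 144.00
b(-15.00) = -4046.00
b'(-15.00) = 765.00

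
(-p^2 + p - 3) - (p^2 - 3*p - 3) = -2*p^2 + 4*p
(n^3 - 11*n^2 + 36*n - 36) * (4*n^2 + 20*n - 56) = 4*n^5 - 24*n^4 - 132*n^3 + 1192*n^2 - 2736*n + 2016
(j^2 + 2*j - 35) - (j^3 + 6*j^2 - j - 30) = -j^3 - 5*j^2 + 3*j - 5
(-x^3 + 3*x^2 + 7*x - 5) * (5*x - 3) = -5*x^4 + 18*x^3 + 26*x^2 - 46*x + 15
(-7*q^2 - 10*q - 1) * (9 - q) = 7*q^3 - 53*q^2 - 89*q - 9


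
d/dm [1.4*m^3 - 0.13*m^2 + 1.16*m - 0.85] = 4.2*m^2 - 0.26*m + 1.16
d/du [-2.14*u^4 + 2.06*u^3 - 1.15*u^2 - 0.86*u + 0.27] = -8.56*u^3 + 6.18*u^2 - 2.3*u - 0.86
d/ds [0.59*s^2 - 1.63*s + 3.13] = 1.18*s - 1.63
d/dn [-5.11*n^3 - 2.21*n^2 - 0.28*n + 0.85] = -15.33*n^2 - 4.42*n - 0.28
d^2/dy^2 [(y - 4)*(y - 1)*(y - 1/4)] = 6*y - 21/2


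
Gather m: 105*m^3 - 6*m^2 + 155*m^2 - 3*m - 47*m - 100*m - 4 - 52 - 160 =105*m^3 + 149*m^2 - 150*m - 216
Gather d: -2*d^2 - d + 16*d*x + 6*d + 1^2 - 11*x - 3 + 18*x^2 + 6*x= -2*d^2 + d*(16*x + 5) + 18*x^2 - 5*x - 2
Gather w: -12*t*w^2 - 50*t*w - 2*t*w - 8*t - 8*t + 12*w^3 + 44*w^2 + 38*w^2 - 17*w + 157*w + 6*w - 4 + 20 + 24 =-16*t + 12*w^3 + w^2*(82 - 12*t) + w*(146 - 52*t) + 40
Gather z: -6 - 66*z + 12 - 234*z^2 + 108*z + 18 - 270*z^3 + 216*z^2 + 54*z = -270*z^3 - 18*z^2 + 96*z + 24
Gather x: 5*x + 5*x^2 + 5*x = 5*x^2 + 10*x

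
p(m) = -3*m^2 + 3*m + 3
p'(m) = 3 - 6*m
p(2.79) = -11.98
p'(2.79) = -13.74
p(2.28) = -5.76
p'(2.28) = -10.68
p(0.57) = 3.74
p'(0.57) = -0.42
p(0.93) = 3.20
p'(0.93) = -2.58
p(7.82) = -157.00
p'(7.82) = -43.92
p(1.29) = 1.88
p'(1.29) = -4.74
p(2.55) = -8.86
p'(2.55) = -12.30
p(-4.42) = -68.87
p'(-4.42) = 29.52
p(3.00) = -15.00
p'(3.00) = -15.00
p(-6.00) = -123.00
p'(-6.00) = 39.00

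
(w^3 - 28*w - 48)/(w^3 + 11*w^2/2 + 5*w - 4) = 2*(w - 6)/(2*w - 1)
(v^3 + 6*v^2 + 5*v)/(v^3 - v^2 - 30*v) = (v + 1)/(v - 6)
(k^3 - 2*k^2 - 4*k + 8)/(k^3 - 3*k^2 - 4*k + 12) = (k - 2)/(k - 3)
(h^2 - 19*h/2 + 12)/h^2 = 1 - 19/(2*h) + 12/h^2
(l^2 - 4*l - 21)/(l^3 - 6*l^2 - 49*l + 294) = (l + 3)/(l^2 + l - 42)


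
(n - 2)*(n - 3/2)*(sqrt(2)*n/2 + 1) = sqrt(2)*n^3/2 - 7*sqrt(2)*n^2/4 + n^2 - 7*n/2 + 3*sqrt(2)*n/2 + 3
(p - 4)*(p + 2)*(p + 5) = p^3 + 3*p^2 - 18*p - 40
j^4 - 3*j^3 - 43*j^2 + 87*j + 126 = (j - 7)*(j - 3)*(j + 1)*(j + 6)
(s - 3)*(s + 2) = s^2 - s - 6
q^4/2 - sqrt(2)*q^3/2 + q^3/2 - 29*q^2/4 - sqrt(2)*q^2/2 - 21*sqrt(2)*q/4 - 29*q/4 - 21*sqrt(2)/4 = (q/2 + 1/2)*(q - 7*sqrt(2)/2)*(q + sqrt(2))*(q + 3*sqrt(2)/2)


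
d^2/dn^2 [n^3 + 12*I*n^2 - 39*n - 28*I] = 6*n + 24*I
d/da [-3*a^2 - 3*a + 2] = -6*a - 3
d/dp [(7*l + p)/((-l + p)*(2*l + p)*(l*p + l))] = ((l - p)*(2*l + p)*(7*l + p) - (l - p)*(2*l + p)*(p + 1) + (l - p)*(7*l + p)*(p + 1) - (2*l + p)*(7*l + p)*(p + 1))/(l*(l - p)^2*(2*l + p)^2*(p + 1)^2)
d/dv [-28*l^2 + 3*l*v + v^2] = 3*l + 2*v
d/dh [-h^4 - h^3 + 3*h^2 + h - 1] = -4*h^3 - 3*h^2 + 6*h + 1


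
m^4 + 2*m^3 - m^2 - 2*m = m*(m - 1)*(m + 1)*(m + 2)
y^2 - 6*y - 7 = (y - 7)*(y + 1)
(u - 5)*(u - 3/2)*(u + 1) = u^3 - 11*u^2/2 + u + 15/2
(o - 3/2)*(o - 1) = o^2 - 5*o/2 + 3/2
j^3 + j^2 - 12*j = j*(j - 3)*(j + 4)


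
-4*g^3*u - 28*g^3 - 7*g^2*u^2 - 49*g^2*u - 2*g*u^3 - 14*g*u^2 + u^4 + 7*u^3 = (-4*g + u)*(g + u)^2*(u + 7)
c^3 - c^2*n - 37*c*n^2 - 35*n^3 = (c - 7*n)*(c + n)*(c + 5*n)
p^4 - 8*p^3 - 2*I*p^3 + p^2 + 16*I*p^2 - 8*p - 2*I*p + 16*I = (p - 8)*(p - 2*I)*(p - I)*(p + I)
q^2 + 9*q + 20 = (q + 4)*(q + 5)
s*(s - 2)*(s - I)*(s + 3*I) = s^4 - 2*s^3 + 2*I*s^3 + 3*s^2 - 4*I*s^2 - 6*s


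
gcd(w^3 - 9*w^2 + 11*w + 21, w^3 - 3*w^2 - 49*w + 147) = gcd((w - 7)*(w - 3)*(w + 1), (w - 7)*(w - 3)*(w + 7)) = w^2 - 10*w + 21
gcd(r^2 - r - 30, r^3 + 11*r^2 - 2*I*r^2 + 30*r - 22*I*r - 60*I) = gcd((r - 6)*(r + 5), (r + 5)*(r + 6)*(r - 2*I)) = r + 5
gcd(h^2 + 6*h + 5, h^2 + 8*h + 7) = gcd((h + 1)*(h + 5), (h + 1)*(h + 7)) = h + 1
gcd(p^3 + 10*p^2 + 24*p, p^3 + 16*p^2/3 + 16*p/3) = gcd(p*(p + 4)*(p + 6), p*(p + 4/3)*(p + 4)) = p^2 + 4*p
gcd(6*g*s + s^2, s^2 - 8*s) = s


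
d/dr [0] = 0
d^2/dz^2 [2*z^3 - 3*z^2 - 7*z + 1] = 12*z - 6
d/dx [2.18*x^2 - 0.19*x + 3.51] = 4.36*x - 0.19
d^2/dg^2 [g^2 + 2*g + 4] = 2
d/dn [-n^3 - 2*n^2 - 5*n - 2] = -3*n^2 - 4*n - 5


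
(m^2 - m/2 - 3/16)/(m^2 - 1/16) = (4*m - 3)/(4*m - 1)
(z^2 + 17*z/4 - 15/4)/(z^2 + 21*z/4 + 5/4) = (4*z - 3)/(4*z + 1)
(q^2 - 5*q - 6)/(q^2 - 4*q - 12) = (q + 1)/(q + 2)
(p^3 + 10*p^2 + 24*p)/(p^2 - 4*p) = (p^2 + 10*p + 24)/(p - 4)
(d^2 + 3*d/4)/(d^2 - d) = (d + 3/4)/(d - 1)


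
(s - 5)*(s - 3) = s^2 - 8*s + 15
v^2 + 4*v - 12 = (v - 2)*(v + 6)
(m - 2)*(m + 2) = m^2 - 4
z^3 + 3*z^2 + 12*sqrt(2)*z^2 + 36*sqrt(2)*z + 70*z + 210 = (z + 3)*(z + 5*sqrt(2))*(z + 7*sqrt(2))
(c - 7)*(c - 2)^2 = c^3 - 11*c^2 + 32*c - 28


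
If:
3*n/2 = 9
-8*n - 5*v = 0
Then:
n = 6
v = -48/5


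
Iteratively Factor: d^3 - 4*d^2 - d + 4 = (d - 4)*(d^2 - 1) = (d - 4)*(d + 1)*(d - 1)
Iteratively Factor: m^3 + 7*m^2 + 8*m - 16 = (m - 1)*(m^2 + 8*m + 16) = (m - 1)*(m + 4)*(m + 4)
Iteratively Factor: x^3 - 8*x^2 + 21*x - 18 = (x - 3)*(x^2 - 5*x + 6) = (x - 3)*(x - 2)*(x - 3)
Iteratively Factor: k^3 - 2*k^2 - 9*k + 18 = (k + 3)*(k^2 - 5*k + 6) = (k - 3)*(k + 3)*(k - 2)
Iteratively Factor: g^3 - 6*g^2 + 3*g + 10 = (g + 1)*(g^2 - 7*g + 10) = (g - 2)*(g + 1)*(g - 5)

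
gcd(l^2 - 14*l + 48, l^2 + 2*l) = 1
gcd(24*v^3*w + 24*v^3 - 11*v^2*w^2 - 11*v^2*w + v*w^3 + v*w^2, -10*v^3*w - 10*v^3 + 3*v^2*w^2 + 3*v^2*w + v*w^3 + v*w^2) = v*w + v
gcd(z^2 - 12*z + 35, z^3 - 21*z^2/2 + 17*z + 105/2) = z^2 - 12*z + 35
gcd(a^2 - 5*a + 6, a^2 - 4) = a - 2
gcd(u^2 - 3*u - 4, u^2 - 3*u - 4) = u^2 - 3*u - 4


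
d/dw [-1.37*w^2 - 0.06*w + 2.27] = -2.74*w - 0.06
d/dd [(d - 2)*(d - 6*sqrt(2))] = 2*d - 6*sqrt(2) - 2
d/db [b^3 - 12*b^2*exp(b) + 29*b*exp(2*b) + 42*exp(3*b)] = -12*b^2*exp(b) + 3*b^2 + 58*b*exp(2*b) - 24*b*exp(b) + 126*exp(3*b) + 29*exp(2*b)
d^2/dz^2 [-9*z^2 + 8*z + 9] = -18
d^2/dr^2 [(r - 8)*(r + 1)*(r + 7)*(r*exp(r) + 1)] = r^4*exp(r) + 8*r^3*exp(r) - 45*r^2*exp(r) - 284*r*exp(r) + 6*r - 226*exp(r)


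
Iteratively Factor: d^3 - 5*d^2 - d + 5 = (d - 5)*(d^2 - 1) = (d - 5)*(d + 1)*(d - 1)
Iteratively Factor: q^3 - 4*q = (q - 2)*(q^2 + 2*q) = q*(q - 2)*(q + 2)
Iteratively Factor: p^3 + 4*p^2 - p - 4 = (p + 1)*(p^2 + 3*p - 4) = (p - 1)*(p + 1)*(p + 4)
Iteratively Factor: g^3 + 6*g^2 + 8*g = (g + 4)*(g^2 + 2*g) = (g + 2)*(g + 4)*(g)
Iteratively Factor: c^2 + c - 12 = (c - 3)*(c + 4)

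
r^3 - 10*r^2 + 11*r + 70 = (r - 7)*(r - 5)*(r + 2)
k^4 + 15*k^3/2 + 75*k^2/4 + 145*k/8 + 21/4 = (k + 1/2)*(k + 3/2)*(k + 2)*(k + 7/2)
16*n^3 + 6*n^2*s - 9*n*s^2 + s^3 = (-8*n + s)*(-2*n + s)*(n + s)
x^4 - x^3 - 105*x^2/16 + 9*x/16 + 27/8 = (x - 3)*(x - 3/4)*(x + 3/4)*(x + 2)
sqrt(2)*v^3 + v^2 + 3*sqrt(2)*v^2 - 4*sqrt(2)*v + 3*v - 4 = (v - 1)*(v + 4)*(sqrt(2)*v + 1)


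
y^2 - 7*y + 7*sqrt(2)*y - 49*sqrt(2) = (y - 7)*(y + 7*sqrt(2))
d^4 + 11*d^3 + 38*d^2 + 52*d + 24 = (d + 1)*(d + 2)^2*(d + 6)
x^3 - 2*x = x*(x - sqrt(2))*(x + sqrt(2))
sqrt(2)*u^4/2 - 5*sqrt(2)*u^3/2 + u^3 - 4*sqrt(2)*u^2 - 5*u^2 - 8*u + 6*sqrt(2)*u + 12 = (u - 6)*(u - 1)*(u + 2)*(sqrt(2)*u/2 + 1)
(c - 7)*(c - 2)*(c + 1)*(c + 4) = c^4 - 4*c^3 - 27*c^2 + 34*c + 56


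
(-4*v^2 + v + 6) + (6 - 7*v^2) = -11*v^2 + v + 12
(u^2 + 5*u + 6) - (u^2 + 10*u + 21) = -5*u - 15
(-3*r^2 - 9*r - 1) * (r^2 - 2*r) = -3*r^4 - 3*r^3 + 17*r^2 + 2*r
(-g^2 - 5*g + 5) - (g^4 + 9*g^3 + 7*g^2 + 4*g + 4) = -g^4 - 9*g^3 - 8*g^2 - 9*g + 1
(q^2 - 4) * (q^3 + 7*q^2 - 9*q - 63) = q^5 + 7*q^4 - 13*q^3 - 91*q^2 + 36*q + 252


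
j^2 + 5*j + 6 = (j + 2)*(j + 3)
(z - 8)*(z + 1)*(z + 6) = z^3 - z^2 - 50*z - 48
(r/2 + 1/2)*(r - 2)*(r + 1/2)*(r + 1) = r^4/2 + r^3/4 - 3*r^2/2 - 7*r/4 - 1/2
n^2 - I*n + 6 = (n - 3*I)*(n + 2*I)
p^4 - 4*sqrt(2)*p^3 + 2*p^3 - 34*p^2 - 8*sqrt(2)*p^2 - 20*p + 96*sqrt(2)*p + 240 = (p - 4)*(p + 6)*(p - 5*sqrt(2))*(p + sqrt(2))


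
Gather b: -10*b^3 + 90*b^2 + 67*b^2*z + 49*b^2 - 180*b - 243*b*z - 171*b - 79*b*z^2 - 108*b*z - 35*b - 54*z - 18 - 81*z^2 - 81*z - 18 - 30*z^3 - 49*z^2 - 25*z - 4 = -10*b^3 + b^2*(67*z + 139) + b*(-79*z^2 - 351*z - 386) - 30*z^3 - 130*z^2 - 160*z - 40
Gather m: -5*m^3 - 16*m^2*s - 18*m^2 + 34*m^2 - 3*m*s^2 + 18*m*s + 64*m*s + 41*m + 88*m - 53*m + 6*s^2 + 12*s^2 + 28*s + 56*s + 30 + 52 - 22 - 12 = -5*m^3 + m^2*(16 - 16*s) + m*(-3*s^2 + 82*s + 76) + 18*s^2 + 84*s + 48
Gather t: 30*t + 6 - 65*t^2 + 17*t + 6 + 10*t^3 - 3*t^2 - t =10*t^3 - 68*t^2 + 46*t + 12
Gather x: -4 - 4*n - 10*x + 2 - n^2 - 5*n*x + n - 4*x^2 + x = -n^2 - 3*n - 4*x^2 + x*(-5*n - 9) - 2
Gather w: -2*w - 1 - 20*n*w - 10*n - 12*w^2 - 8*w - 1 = -10*n - 12*w^2 + w*(-20*n - 10) - 2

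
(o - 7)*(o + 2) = o^2 - 5*o - 14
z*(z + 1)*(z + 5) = z^3 + 6*z^2 + 5*z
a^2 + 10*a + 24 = (a + 4)*(a + 6)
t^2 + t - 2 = (t - 1)*(t + 2)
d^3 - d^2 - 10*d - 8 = (d - 4)*(d + 1)*(d + 2)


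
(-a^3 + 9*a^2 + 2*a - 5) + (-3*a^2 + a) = -a^3 + 6*a^2 + 3*a - 5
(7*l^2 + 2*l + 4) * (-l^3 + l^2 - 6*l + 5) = -7*l^5 + 5*l^4 - 44*l^3 + 27*l^2 - 14*l + 20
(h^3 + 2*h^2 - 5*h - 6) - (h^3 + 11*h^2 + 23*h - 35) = -9*h^2 - 28*h + 29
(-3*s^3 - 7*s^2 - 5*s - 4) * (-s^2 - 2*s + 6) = 3*s^5 + 13*s^4 + s^3 - 28*s^2 - 22*s - 24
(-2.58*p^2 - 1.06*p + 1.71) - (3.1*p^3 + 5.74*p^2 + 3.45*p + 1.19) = -3.1*p^3 - 8.32*p^2 - 4.51*p + 0.52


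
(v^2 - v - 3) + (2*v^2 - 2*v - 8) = 3*v^2 - 3*v - 11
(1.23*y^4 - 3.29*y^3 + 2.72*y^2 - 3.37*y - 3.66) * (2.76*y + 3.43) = 3.3948*y^5 - 4.8615*y^4 - 3.7775*y^3 + 0.0284000000000013*y^2 - 21.6607*y - 12.5538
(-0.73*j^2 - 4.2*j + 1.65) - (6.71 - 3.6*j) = -0.73*j^2 - 0.6*j - 5.06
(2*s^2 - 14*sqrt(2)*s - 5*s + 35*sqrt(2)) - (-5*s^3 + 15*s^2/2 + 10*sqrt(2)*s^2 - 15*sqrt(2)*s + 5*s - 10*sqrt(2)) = 5*s^3 - 10*sqrt(2)*s^2 - 11*s^2/2 - 10*s + sqrt(2)*s + 45*sqrt(2)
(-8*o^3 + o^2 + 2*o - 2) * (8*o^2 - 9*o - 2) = -64*o^5 + 80*o^4 + 23*o^3 - 36*o^2 + 14*o + 4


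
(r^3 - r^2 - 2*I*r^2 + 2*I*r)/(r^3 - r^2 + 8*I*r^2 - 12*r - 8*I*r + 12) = r*(r - 2*I)/(r^2 + 8*I*r - 12)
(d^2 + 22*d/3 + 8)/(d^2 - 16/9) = 3*(d + 6)/(3*d - 4)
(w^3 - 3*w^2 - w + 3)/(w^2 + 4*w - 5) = (w^2 - 2*w - 3)/(w + 5)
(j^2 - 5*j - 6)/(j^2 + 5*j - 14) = (j^2 - 5*j - 6)/(j^2 + 5*j - 14)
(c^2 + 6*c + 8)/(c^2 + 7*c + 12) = (c + 2)/(c + 3)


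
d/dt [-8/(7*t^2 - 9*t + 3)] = 8*(14*t - 9)/(7*t^2 - 9*t + 3)^2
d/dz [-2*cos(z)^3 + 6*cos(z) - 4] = -6*sin(z)^3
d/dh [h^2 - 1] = 2*h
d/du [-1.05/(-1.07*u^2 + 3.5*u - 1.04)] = (3.675 - 2.247*u)/(1.07*u^2 - 3.5*u + 1.04)^2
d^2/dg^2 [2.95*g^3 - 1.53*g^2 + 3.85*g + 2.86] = 17.7*g - 3.06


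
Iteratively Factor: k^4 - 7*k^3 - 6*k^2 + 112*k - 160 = (k - 5)*(k^3 - 2*k^2 - 16*k + 32) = (k - 5)*(k - 2)*(k^2 - 16) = (k - 5)*(k - 2)*(k + 4)*(k - 4)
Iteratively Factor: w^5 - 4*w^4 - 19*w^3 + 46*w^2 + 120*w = (w)*(w^4 - 4*w^3 - 19*w^2 + 46*w + 120) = w*(w - 4)*(w^3 - 19*w - 30) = w*(w - 5)*(w - 4)*(w^2 + 5*w + 6) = w*(w - 5)*(w - 4)*(w + 2)*(w + 3)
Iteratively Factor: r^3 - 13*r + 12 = (r - 1)*(r^2 + r - 12) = (r - 1)*(r + 4)*(r - 3)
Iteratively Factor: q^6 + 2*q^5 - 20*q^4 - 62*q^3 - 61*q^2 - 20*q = (q + 1)*(q^5 + q^4 - 21*q^3 - 41*q^2 - 20*q) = q*(q + 1)*(q^4 + q^3 - 21*q^2 - 41*q - 20) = q*(q + 1)^2*(q^3 - 21*q - 20) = q*(q + 1)^3*(q^2 - q - 20) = q*(q + 1)^3*(q + 4)*(q - 5)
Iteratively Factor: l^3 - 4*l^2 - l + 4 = (l - 4)*(l^2 - 1) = (l - 4)*(l + 1)*(l - 1)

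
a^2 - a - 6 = (a - 3)*(a + 2)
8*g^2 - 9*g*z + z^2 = (-8*g + z)*(-g + z)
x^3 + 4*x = x*(x - 2*I)*(x + 2*I)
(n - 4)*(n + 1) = n^2 - 3*n - 4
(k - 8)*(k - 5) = k^2 - 13*k + 40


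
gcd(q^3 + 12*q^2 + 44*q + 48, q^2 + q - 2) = q + 2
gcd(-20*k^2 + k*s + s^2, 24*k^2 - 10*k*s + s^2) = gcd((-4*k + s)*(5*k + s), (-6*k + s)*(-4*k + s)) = -4*k + s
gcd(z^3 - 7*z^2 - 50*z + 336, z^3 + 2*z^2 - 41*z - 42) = z^2 + z - 42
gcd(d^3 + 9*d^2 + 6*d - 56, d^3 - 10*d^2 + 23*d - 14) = d - 2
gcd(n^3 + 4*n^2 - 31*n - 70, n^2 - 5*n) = n - 5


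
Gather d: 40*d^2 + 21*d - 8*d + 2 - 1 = 40*d^2 + 13*d + 1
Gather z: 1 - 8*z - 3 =-8*z - 2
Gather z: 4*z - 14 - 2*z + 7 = 2*z - 7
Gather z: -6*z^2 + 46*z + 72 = -6*z^2 + 46*z + 72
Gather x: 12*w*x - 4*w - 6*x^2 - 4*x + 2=-4*w - 6*x^2 + x*(12*w - 4) + 2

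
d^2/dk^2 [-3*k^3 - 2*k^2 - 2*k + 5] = -18*k - 4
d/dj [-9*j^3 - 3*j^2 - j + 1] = -27*j^2 - 6*j - 1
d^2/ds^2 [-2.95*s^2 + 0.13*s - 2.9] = -5.90000000000000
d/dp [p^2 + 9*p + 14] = 2*p + 9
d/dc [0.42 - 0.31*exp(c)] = -0.31*exp(c)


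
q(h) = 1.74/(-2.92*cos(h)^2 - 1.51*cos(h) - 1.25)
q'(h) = 1.74*(-5.84*sin(h)*cos(h) - 1.51*sin(h))/(-2.92*cos(h)^2 - 1.51*cos(h) - 1.25)^2 = -(10.1616*cos(h) + 2.6274)*sin(h)/(2.92*cos(h)^2 + 1.51*cos(h) + 1.25)^2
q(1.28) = -0.90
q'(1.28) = -1.44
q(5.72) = -0.38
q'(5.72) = 0.28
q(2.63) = -0.81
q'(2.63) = 0.66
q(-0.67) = -0.41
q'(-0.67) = 0.37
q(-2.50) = -0.91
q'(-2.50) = -0.90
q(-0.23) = -0.32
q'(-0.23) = 0.09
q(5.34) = -0.55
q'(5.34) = 0.70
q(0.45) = -0.35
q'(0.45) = -0.21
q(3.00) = -0.66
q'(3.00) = 0.15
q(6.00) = -0.32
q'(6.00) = 0.12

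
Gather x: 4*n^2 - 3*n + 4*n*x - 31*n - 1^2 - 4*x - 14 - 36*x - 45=4*n^2 - 34*n + x*(4*n - 40) - 60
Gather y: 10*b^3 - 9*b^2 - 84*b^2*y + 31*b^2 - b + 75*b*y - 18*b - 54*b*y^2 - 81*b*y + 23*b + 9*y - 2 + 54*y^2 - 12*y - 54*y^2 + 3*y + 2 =10*b^3 + 22*b^2 - 54*b*y^2 + 4*b + y*(-84*b^2 - 6*b)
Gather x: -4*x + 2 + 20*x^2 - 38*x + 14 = 20*x^2 - 42*x + 16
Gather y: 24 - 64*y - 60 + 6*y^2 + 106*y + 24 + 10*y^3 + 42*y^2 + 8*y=10*y^3 + 48*y^2 + 50*y - 12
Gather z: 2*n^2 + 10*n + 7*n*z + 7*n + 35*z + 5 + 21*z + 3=2*n^2 + 17*n + z*(7*n + 56) + 8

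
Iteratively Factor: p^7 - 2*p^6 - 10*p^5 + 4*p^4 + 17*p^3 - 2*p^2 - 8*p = (p + 1)*(p^6 - 3*p^5 - 7*p^4 + 11*p^3 + 6*p^2 - 8*p) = (p + 1)*(p + 2)*(p^5 - 5*p^4 + 3*p^3 + 5*p^2 - 4*p) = p*(p + 1)*(p + 2)*(p^4 - 5*p^3 + 3*p^2 + 5*p - 4) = p*(p - 4)*(p + 1)*(p + 2)*(p^3 - p^2 - p + 1) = p*(p - 4)*(p + 1)^2*(p + 2)*(p^2 - 2*p + 1) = p*(p - 4)*(p - 1)*(p + 1)^2*(p + 2)*(p - 1)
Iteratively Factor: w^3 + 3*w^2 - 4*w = (w + 4)*(w^2 - w) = w*(w + 4)*(w - 1)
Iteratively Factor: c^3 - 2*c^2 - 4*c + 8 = (c - 2)*(c^2 - 4) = (c - 2)^2*(c + 2)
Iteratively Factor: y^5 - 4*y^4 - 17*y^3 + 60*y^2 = (y)*(y^4 - 4*y^3 - 17*y^2 + 60*y) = y*(y - 3)*(y^3 - y^2 - 20*y) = y*(y - 5)*(y - 3)*(y^2 + 4*y) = y^2*(y - 5)*(y - 3)*(y + 4)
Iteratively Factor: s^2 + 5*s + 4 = (s + 1)*(s + 4)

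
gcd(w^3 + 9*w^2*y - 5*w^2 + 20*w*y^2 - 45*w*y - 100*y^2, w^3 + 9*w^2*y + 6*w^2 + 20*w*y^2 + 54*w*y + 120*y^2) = w^2 + 9*w*y + 20*y^2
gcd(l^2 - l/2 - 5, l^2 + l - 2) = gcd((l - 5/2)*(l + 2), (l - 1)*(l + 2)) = l + 2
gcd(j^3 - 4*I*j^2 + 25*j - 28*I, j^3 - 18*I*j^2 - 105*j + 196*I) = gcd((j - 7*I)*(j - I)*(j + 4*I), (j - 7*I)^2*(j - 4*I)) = j - 7*I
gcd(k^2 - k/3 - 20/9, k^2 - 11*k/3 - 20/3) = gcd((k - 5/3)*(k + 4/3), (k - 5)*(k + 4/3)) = k + 4/3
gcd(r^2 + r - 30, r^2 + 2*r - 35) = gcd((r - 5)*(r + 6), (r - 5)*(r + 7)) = r - 5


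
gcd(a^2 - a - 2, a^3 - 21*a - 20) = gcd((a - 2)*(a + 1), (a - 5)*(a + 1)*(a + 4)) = a + 1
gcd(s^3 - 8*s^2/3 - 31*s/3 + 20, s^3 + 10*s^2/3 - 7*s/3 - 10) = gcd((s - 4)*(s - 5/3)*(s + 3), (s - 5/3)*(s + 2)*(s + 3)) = s^2 + 4*s/3 - 5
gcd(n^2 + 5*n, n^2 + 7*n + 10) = n + 5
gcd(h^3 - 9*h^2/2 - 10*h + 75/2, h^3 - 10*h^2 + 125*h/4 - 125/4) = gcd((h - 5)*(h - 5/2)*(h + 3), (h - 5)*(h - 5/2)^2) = h^2 - 15*h/2 + 25/2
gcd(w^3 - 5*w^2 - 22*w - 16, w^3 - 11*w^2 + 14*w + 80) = w^2 - 6*w - 16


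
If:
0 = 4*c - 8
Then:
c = 2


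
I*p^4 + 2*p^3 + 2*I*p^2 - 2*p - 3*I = (p - 1)*(p - 3*I)*(p + I)*(I*p + I)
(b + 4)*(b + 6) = b^2 + 10*b + 24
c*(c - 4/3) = c^2 - 4*c/3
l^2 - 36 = (l - 6)*(l + 6)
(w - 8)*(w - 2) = w^2 - 10*w + 16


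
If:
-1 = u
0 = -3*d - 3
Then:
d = -1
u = -1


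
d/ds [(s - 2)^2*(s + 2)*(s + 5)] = 4*s^3 + 9*s^2 - 28*s - 12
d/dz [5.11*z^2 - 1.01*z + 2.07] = 10.22*z - 1.01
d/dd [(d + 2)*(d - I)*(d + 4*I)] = 3*d^2 + d*(4 + 6*I) + 4 + 6*I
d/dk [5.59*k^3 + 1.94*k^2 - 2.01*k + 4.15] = 16.77*k^2 + 3.88*k - 2.01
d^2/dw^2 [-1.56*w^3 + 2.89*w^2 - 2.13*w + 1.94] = 5.78 - 9.36*w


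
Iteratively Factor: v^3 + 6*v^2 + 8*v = (v)*(v^2 + 6*v + 8) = v*(v + 4)*(v + 2)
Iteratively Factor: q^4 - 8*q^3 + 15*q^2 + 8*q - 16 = (q - 4)*(q^3 - 4*q^2 - q + 4) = (q - 4)*(q + 1)*(q^2 - 5*q + 4) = (q - 4)^2*(q + 1)*(q - 1)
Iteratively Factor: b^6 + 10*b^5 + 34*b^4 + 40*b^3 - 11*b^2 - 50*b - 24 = (b + 2)*(b^5 + 8*b^4 + 18*b^3 + 4*b^2 - 19*b - 12) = (b + 1)*(b + 2)*(b^4 + 7*b^3 + 11*b^2 - 7*b - 12) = (b + 1)^2*(b + 2)*(b^3 + 6*b^2 + 5*b - 12) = (b - 1)*(b + 1)^2*(b + 2)*(b^2 + 7*b + 12) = (b - 1)*(b + 1)^2*(b + 2)*(b + 4)*(b + 3)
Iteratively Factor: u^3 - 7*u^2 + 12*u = (u - 4)*(u^2 - 3*u) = (u - 4)*(u - 3)*(u)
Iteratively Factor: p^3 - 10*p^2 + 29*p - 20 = (p - 1)*(p^2 - 9*p + 20) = (p - 4)*(p - 1)*(p - 5)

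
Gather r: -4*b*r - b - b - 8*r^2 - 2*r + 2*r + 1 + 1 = -4*b*r - 2*b - 8*r^2 + 2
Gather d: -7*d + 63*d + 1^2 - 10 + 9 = 56*d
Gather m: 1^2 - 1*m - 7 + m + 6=0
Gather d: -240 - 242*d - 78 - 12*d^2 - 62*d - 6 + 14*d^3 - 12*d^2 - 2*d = 14*d^3 - 24*d^2 - 306*d - 324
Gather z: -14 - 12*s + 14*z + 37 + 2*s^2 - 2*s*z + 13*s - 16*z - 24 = 2*s^2 + s + z*(-2*s - 2) - 1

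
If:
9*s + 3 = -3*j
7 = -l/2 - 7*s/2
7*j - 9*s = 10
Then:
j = 7/10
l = -301/30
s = -17/30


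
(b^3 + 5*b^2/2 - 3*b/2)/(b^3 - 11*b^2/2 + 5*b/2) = (b + 3)/(b - 5)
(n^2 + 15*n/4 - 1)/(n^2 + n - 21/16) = 4*(4*n^2 + 15*n - 4)/(16*n^2 + 16*n - 21)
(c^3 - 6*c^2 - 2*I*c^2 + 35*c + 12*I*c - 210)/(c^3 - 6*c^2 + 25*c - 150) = (c - 7*I)/(c - 5*I)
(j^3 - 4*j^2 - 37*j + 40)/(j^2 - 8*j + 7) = (j^2 - 3*j - 40)/(j - 7)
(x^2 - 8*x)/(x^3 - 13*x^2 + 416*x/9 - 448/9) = 9*x/(9*x^2 - 45*x + 56)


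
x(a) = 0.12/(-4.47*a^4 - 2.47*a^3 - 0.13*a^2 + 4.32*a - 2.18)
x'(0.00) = -0.11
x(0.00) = -0.06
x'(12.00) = 0.00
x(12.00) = -0.00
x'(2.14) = 0.00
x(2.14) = -0.00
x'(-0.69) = -0.03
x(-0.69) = -0.02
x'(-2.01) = -0.00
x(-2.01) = -0.00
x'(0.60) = 0.51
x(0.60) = -0.16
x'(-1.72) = -0.01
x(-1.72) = -0.00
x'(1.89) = 0.00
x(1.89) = -0.00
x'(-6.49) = -0.00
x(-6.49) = -0.00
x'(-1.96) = -0.00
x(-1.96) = -0.00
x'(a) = 0.12*(17.88*a^3 + 7.41*a^2 + 0.26*a - 4.32)/(-4.47*a^4 - 2.47*a^3 - 0.13*a^2 + 4.32*a - 2.18)^2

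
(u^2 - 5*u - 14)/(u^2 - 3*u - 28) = (u + 2)/(u + 4)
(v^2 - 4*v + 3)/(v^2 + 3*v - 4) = (v - 3)/(v + 4)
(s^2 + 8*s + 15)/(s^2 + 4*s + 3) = (s + 5)/(s + 1)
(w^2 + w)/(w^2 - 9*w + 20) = w*(w + 1)/(w^2 - 9*w + 20)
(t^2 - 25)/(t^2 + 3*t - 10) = (t - 5)/(t - 2)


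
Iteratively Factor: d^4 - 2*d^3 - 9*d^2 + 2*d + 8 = (d - 4)*(d^3 + 2*d^2 - d - 2) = (d - 4)*(d + 2)*(d^2 - 1) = (d - 4)*(d + 1)*(d + 2)*(d - 1)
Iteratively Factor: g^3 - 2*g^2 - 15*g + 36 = (g - 3)*(g^2 + g - 12) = (g - 3)*(g + 4)*(g - 3)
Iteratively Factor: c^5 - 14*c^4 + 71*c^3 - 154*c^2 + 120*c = (c - 2)*(c^4 - 12*c^3 + 47*c^2 - 60*c) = (c - 3)*(c - 2)*(c^3 - 9*c^2 + 20*c) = (c - 4)*(c - 3)*(c - 2)*(c^2 - 5*c) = c*(c - 4)*(c - 3)*(c - 2)*(c - 5)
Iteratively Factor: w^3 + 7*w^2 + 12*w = (w)*(w^2 + 7*w + 12) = w*(w + 4)*(w + 3)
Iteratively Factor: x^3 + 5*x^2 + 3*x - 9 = (x - 1)*(x^2 + 6*x + 9) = (x - 1)*(x + 3)*(x + 3)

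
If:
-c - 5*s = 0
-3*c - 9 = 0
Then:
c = -3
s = 3/5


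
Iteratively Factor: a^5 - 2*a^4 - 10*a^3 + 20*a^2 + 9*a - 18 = (a - 2)*(a^4 - 10*a^2 + 9) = (a - 3)*(a - 2)*(a^3 + 3*a^2 - a - 3) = (a - 3)*(a - 2)*(a + 1)*(a^2 + 2*a - 3) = (a - 3)*(a - 2)*(a + 1)*(a + 3)*(a - 1)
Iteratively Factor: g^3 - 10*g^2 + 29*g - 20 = (g - 5)*(g^2 - 5*g + 4) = (g - 5)*(g - 1)*(g - 4)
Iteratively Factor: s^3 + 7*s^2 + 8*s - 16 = (s + 4)*(s^2 + 3*s - 4) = (s + 4)^2*(s - 1)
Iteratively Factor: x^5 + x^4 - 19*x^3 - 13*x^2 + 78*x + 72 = (x + 2)*(x^4 - x^3 - 17*x^2 + 21*x + 36) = (x - 3)*(x + 2)*(x^3 + 2*x^2 - 11*x - 12) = (x - 3)^2*(x + 2)*(x^2 + 5*x + 4) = (x - 3)^2*(x + 2)*(x + 4)*(x + 1)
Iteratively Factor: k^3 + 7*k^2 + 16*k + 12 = (k + 2)*(k^2 + 5*k + 6) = (k + 2)*(k + 3)*(k + 2)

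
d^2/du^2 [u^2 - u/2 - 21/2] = 2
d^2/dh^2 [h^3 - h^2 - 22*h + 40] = 6*h - 2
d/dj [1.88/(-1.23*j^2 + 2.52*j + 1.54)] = (4.6248*j - 4.7376)/(-1.23*j^2 + 2.52*j + 1.54)^2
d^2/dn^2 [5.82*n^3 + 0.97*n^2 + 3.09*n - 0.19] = 34.92*n + 1.94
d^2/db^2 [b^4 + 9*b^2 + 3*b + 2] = 12*b^2 + 18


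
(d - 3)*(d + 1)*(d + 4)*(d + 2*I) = d^4 + 2*d^3 + 2*I*d^3 - 11*d^2 + 4*I*d^2 - 12*d - 22*I*d - 24*I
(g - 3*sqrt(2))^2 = g^2 - 6*sqrt(2)*g + 18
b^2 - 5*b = b*(b - 5)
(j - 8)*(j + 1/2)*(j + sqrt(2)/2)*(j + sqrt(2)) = j^4 - 15*j^3/2 + 3*sqrt(2)*j^3/2 - 45*sqrt(2)*j^2/4 - 3*j^2 - 6*sqrt(2)*j - 15*j/2 - 4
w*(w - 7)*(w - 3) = w^3 - 10*w^2 + 21*w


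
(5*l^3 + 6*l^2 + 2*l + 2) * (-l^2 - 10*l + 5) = -5*l^5 - 56*l^4 - 37*l^3 + 8*l^2 - 10*l + 10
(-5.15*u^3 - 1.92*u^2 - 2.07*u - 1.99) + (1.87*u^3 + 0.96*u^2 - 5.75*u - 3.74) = -3.28*u^3 - 0.96*u^2 - 7.82*u - 5.73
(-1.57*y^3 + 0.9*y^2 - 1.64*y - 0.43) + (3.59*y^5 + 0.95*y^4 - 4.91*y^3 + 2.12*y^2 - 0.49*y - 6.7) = 3.59*y^5 + 0.95*y^4 - 6.48*y^3 + 3.02*y^2 - 2.13*y - 7.13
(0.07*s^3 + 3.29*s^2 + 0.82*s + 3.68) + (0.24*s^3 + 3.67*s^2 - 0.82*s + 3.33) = 0.31*s^3 + 6.96*s^2 + 7.01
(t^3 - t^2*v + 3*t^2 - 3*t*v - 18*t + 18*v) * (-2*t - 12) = -2*t^4 + 2*t^3*v - 18*t^3 + 18*t^2*v + 216*t - 216*v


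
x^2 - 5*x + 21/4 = (x - 7/2)*(x - 3/2)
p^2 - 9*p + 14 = (p - 7)*(p - 2)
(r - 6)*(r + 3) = r^2 - 3*r - 18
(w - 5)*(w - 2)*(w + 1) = w^3 - 6*w^2 + 3*w + 10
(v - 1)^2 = v^2 - 2*v + 1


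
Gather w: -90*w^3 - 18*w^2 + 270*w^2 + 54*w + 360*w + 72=-90*w^3 + 252*w^2 + 414*w + 72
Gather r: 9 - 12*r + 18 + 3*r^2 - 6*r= 3*r^2 - 18*r + 27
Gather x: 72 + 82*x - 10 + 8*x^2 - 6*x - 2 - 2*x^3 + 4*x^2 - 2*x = -2*x^3 + 12*x^2 + 74*x + 60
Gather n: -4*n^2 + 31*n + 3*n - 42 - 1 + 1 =-4*n^2 + 34*n - 42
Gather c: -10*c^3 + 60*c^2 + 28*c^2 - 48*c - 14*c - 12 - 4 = -10*c^3 + 88*c^2 - 62*c - 16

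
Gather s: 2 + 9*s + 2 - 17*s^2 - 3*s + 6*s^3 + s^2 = 6*s^3 - 16*s^2 + 6*s + 4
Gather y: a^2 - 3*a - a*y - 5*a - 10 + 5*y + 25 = a^2 - 8*a + y*(5 - a) + 15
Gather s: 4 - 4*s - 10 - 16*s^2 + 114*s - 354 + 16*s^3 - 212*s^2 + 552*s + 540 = 16*s^3 - 228*s^2 + 662*s + 180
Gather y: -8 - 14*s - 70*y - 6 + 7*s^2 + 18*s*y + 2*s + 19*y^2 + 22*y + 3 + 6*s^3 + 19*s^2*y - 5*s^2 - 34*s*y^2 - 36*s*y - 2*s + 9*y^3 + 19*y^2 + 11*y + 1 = 6*s^3 + 2*s^2 - 14*s + 9*y^3 + y^2*(38 - 34*s) + y*(19*s^2 - 18*s - 37) - 10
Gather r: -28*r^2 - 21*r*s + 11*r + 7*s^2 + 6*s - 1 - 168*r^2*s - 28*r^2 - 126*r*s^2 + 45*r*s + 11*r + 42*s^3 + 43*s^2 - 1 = r^2*(-168*s - 56) + r*(-126*s^2 + 24*s + 22) + 42*s^3 + 50*s^2 + 6*s - 2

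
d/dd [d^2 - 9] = 2*d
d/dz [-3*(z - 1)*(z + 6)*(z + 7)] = -9*z^2 - 72*z - 87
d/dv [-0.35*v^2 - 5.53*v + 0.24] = -0.7*v - 5.53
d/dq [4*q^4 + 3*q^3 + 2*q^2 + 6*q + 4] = 16*q^3 + 9*q^2 + 4*q + 6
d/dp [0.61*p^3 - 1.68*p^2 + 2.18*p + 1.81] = 1.83*p^2 - 3.36*p + 2.18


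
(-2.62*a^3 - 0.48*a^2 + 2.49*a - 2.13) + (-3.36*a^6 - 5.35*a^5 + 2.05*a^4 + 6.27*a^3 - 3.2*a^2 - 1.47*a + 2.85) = -3.36*a^6 - 5.35*a^5 + 2.05*a^4 + 3.65*a^3 - 3.68*a^2 + 1.02*a + 0.72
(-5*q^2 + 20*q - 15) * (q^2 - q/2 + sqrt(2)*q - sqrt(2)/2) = -5*q^4 - 5*sqrt(2)*q^3 + 45*q^3/2 - 25*q^2 + 45*sqrt(2)*q^2/2 - 25*sqrt(2)*q + 15*q/2 + 15*sqrt(2)/2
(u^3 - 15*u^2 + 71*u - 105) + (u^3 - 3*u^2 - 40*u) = 2*u^3 - 18*u^2 + 31*u - 105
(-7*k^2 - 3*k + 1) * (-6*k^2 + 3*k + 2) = 42*k^4 - 3*k^3 - 29*k^2 - 3*k + 2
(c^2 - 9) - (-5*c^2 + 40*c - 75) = 6*c^2 - 40*c + 66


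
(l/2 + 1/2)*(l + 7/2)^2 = l^3/2 + 4*l^2 + 77*l/8 + 49/8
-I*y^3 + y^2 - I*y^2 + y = y*(y + I)*(-I*y - I)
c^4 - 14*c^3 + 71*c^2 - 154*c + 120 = (c - 5)*(c - 4)*(c - 3)*(c - 2)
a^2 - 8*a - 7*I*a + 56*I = (a - 8)*(a - 7*I)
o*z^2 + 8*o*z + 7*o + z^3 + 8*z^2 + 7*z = (o + z)*(z + 1)*(z + 7)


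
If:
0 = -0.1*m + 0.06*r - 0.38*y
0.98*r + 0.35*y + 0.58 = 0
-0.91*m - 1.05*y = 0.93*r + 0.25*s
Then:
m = -4.01428571428571*y - 0.355102040816327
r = -0.357142857142857*y - 0.591836734693878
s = 11.7405714285714*y + 3.49420408163265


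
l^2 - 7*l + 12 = (l - 4)*(l - 3)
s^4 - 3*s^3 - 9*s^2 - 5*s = s*(s - 5)*(s + 1)^2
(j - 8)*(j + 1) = j^2 - 7*j - 8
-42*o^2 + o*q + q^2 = (-6*o + q)*(7*o + q)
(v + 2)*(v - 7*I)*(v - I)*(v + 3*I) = v^4 + 2*v^3 - 5*I*v^3 + 17*v^2 - 10*I*v^2 + 34*v - 21*I*v - 42*I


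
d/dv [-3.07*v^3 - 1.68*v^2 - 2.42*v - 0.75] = -9.21*v^2 - 3.36*v - 2.42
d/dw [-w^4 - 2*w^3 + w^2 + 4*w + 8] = -4*w^3 - 6*w^2 + 2*w + 4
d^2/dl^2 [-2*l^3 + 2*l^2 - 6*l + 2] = 4 - 12*l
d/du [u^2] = 2*u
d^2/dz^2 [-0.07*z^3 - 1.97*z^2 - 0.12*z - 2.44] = -0.42*z - 3.94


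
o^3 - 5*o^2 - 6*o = o*(o - 6)*(o + 1)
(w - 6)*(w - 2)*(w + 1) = w^3 - 7*w^2 + 4*w + 12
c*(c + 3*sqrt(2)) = c^2 + 3*sqrt(2)*c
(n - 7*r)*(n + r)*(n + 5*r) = n^3 - n^2*r - 37*n*r^2 - 35*r^3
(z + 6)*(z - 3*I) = z^2 + 6*z - 3*I*z - 18*I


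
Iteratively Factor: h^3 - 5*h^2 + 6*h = (h - 3)*(h^2 - 2*h) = h*(h - 3)*(h - 2)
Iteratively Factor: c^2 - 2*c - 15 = (c + 3)*(c - 5)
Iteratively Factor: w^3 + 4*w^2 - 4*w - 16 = (w - 2)*(w^2 + 6*w + 8) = (w - 2)*(w + 4)*(w + 2)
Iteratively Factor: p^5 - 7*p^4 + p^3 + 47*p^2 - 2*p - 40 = (p - 4)*(p^4 - 3*p^3 - 11*p^2 + 3*p + 10) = (p - 4)*(p + 2)*(p^3 - 5*p^2 - p + 5) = (p - 4)*(p + 1)*(p + 2)*(p^2 - 6*p + 5) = (p - 4)*(p - 1)*(p + 1)*(p + 2)*(p - 5)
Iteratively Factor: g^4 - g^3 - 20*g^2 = (g)*(g^3 - g^2 - 20*g) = g*(g + 4)*(g^2 - 5*g) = g*(g - 5)*(g + 4)*(g)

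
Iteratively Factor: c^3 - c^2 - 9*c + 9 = (c - 3)*(c^2 + 2*c - 3) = (c - 3)*(c - 1)*(c + 3)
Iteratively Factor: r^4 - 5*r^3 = (r)*(r^3 - 5*r^2) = r^2*(r^2 - 5*r) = r^2*(r - 5)*(r)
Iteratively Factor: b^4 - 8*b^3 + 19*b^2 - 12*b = (b - 4)*(b^3 - 4*b^2 + 3*b) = (b - 4)*(b - 3)*(b^2 - b) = b*(b - 4)*(b - 3)*(b - 1)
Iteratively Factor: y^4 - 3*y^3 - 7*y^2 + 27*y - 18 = (y - 1)*(y^3 - 2*y^2 - 9*y + 18) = (y - 1)*(y + 3)*(y^2 - 5*y + 6) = (y - 2)*(y - 1)*(y + 3)*(y - 3)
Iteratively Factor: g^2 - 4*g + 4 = (g - 2)*(g - 2)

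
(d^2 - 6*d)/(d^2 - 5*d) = (d - 6)/(d - 5)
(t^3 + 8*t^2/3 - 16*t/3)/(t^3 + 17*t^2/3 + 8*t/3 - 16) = t/(t + 3)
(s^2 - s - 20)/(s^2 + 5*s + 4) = (s - 5)/(s + 1)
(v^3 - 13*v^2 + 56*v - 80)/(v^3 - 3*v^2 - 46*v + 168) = (v^2 - 9*v + 20)/(v^2 + v - 42)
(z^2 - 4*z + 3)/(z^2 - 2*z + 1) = (z - 3)/(z - 1)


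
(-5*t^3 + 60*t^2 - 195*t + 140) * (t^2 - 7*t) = -5*t^5 + 95*t^4 - 615*t^3 + 1505*t^2 - 980*t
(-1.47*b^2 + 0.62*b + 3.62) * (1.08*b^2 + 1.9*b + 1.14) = -1.5876*b^4 - 2.1234*b^3 + 3.4118*b^2 + 7.5848*b + 4.1268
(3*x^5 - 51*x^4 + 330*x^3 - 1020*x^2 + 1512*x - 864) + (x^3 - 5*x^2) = 3*x^5 - 51*x^4 + 331*x^3 - 1025*x^2 + 1512*x - 864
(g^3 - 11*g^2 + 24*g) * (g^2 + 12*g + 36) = g^5 + g^4 - 72*g^3 - 108*g^2 + 864*g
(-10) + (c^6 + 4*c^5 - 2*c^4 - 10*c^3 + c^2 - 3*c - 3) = c^6 + 4*c^5 - 2*c^4 - 10*c^3 + c^2 - 3*c - 13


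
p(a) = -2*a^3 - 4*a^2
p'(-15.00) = -1230.00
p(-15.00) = 5850.00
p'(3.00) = -78.00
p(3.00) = -90.00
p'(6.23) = -282.72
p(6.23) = -638.86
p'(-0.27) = 1.72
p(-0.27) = -0.25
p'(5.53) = -227.73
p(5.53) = -460.55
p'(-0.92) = 2.28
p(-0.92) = -1.83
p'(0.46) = -4.95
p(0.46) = -1.04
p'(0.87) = -11.50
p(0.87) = -4.34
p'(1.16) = -17.35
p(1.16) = -8.50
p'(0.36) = -3.66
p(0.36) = -0.61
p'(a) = -6*a^2 - 8*a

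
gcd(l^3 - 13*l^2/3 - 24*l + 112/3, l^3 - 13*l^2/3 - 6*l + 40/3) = l - 4/3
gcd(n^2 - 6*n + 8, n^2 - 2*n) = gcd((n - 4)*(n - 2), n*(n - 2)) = n - 2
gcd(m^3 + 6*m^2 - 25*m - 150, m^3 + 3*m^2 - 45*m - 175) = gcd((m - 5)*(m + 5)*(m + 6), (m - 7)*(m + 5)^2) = m + 5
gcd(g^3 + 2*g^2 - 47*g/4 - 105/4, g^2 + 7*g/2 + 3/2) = g + 3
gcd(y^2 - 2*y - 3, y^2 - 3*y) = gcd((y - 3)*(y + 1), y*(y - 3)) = y - 3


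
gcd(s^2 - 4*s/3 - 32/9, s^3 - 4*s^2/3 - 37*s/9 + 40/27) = s - 8/3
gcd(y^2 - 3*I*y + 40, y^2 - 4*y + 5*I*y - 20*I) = y + 5*I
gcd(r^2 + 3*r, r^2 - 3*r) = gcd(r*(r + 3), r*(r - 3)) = r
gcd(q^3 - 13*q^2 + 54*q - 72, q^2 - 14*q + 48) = q - 6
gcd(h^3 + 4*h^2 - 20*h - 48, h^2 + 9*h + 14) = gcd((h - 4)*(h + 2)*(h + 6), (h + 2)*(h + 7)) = h + 2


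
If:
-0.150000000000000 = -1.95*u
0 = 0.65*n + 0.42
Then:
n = -0.65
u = 0.08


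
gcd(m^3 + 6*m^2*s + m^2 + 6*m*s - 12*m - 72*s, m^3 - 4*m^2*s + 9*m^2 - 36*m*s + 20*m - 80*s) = m + 4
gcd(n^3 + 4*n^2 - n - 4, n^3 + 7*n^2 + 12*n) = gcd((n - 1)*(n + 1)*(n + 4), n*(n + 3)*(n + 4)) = n + 4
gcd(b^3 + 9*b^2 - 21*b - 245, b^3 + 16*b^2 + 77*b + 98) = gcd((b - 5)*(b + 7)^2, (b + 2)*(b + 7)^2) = b^2 + 14*b + 49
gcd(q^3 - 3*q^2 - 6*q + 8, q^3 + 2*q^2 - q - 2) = q^2 + q - 2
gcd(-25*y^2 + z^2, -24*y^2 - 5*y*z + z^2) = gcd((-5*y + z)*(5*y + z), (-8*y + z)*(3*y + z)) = 1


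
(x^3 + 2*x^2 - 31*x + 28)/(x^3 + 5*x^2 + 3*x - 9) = (x^2 + 3*x - 28)/(x^2 + 6*x + 9)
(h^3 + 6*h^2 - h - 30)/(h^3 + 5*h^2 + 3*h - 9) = (h^2 + 3*h - 10)/(h^2 + 2*h - 3)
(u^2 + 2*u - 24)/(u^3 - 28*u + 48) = 1/(u - 2)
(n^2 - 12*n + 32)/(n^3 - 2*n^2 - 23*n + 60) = (n - 8)/(n^2 + 2*n - 15)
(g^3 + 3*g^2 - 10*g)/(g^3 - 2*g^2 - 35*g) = (g - 2)/(g - 7)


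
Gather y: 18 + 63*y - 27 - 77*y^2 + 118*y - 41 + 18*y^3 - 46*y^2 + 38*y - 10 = 18*y^3 - 123*y^2 + 219*y - 60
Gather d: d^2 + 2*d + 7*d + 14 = d^2 + 9*d + 14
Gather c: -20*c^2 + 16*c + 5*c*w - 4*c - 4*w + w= -20*c^2 + c*(5*w + 12) - 3*w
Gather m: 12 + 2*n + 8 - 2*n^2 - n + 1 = -2*n^2 + n + 21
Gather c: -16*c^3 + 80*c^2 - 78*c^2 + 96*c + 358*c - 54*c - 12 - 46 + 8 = -16*c^3 + 2*c^2 + 400*c - 50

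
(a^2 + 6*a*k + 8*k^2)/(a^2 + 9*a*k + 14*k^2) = (a + 4*k)/(a + 7*k)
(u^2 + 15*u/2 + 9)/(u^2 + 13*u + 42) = (u + 3/2)/(u + 7)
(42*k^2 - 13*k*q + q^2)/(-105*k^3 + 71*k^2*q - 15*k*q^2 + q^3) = (-6*k + q)/(15*k^2 - 8*k*q + q^2)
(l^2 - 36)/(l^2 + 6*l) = (l - 6)/l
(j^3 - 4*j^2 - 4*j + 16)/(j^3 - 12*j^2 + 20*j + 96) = (j^2 - 6*j + 8)/(j^2 - 14*j + 48)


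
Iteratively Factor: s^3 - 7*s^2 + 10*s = (s - 5)*(s^2 - 2*s) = s*(s - 5)*(s - 2)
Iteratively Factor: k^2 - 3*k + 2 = (k - 2)*(k - 1)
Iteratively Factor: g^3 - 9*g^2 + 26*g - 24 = (g - 3)*(g^2 - 6*g + 8) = (g - 3)*(g - 2)*(g - 4)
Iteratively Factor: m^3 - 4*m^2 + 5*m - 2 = (m - 1)*(m^2 - 3*m + 2) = (m - 1)^2*(m - 2)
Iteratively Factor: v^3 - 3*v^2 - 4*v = (v - 4)*(v^2 + v) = (v - 4)*(v + 1)*(v)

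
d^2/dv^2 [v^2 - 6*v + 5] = 2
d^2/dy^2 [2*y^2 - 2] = 4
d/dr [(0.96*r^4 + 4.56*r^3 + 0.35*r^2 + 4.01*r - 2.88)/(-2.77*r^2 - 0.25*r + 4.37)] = (-5.3184*r^5 - 13.3512*r^4 + 14.5008*r^3 + 70.8018*r^2 - 12.8962*r + 16.8037)/(7.6729*r^4 + 1.385*r^3 - 24.1473*r^2 - 2.185*r + 19.0969)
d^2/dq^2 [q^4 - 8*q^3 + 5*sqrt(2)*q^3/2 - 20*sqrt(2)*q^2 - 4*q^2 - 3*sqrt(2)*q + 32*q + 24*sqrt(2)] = 12*q^2 - 48*q + 15*sqrt(2)*q - 40*sqrt(2) - 8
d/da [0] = 0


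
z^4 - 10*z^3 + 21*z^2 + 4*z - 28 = (z - 7)*(z - 2)^2*(z + 1)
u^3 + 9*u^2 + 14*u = u*(u + 2)*(u + 7)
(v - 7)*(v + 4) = v^2 - 3*v - 28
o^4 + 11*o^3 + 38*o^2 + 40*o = o*(o + 2)*(o + 4)*(o + 5)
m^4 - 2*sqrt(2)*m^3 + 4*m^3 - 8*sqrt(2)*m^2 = m^2*(m + 4)*(m - 2*sqrt(2))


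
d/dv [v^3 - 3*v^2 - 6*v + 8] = 3*v^2 - 6*v - 6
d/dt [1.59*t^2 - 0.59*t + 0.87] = 3.18*t - 0.59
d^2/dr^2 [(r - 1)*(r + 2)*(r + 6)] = 6*r + 14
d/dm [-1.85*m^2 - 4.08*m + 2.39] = -3.7*m - 4.08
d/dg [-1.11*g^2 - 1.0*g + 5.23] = -2.22*g - 1.0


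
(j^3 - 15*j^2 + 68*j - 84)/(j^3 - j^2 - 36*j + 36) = (j^2 - 9*j + 14)/(j^2 + 5*j - 6)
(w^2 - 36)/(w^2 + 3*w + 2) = (w^2 - 36)/(w^2 + 3*w + 2)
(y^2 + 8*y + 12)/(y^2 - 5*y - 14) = (y + 6)/(y - 7)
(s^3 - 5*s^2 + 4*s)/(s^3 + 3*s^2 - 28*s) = (s - 1)/(s + 7)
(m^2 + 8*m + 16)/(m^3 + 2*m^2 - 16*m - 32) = (m + 4)/(m^2 - 2*m - 8)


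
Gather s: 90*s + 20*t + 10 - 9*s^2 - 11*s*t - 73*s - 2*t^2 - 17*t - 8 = -9*s^2 + s*(17 - 11*t) - 2*t^2 + 3*t + 2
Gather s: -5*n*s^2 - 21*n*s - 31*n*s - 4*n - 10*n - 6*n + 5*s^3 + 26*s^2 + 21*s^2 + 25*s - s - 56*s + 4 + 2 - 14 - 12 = -20*n + 5*s^3 + s^2*(47 - 5*n) + s*(-52*n - 32) - 20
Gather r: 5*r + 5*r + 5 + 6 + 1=10*r + 12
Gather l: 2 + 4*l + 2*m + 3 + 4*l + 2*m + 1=8*l + 4*m + 6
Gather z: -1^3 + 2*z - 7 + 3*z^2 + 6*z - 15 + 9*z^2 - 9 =12*z^2 + 8*z - 32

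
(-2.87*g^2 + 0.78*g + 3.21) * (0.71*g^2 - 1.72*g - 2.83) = -2.0377*g^4 + 5.4902*g^3 + 9.0596*g^2 - 7.7286*g - 9.0843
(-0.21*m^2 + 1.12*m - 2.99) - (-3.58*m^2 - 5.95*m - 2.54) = 3.37*m^2 + 7.07*m - 0.45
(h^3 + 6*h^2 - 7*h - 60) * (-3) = -3*h^3 - 18*h^2 + 21*h + 180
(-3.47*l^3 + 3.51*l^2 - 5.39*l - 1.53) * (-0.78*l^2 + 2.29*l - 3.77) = 2.7066*l^5 - 10.6841*l^4 + 25.324*l^3 - 24.3824*l^2 + 16.8166*l + 5.7681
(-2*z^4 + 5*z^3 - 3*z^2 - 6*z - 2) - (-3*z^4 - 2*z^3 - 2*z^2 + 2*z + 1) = z^4 + 7*z^3 - z^2 - 8*z - 3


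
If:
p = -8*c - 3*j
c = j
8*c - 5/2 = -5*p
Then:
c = -5/94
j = -5/94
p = 55/94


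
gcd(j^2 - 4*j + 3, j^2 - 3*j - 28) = 1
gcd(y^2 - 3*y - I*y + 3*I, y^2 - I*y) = y - I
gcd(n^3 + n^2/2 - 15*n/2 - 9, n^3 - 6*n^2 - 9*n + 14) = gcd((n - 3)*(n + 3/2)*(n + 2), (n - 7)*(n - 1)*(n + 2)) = n + 2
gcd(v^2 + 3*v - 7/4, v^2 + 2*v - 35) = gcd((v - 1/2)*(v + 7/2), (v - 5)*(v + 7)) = 1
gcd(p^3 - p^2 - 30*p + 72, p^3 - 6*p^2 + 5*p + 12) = p^2 - 7*p + 12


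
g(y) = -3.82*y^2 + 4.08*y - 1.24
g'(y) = 4.08 - 7.64*y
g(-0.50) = -4.24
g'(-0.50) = 7.90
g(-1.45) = -15.19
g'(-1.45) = 15.16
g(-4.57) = -99.67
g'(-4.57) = 38.99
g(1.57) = -4.25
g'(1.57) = -7.91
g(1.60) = -4.49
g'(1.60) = -8.14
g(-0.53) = -4.48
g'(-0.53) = 8.13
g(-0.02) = -1.32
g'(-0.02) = 4.23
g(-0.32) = -2.94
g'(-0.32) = 6.52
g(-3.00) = -47.86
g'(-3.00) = 27.00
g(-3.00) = -47.86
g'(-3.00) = 27.00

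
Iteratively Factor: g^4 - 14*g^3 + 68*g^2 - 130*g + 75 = (g - 3)*(g^3 - 11*g^2 + 35*g - 25) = (g - 3)*(g - 1)*(g^2 - 10*g + 25) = (g - 5)*(g - 3)*(g - 1)*(g - 5)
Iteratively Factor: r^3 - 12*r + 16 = (r - 2)*(r^2 + 2*r - 8) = (r - 2)*(r + 4)*(r - 2)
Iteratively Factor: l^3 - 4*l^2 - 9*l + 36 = (l - 3)*(l^2 - l - 12) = (l - 4)*(l - 3)*(l + 3)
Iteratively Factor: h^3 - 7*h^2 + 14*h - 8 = (h - 4)*(h^2 - 3*h + 2) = (h - 4)*(h - 1)*(h - 2)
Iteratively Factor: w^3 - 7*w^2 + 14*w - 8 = (w - 4)*(w^2 - 3*w + 2) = (w - 4)*(w - 2)*(w - 1)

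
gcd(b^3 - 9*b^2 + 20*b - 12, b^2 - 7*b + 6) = b^2 - 7*b + 6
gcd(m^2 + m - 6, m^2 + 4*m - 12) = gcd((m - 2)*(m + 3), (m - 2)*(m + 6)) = m - 2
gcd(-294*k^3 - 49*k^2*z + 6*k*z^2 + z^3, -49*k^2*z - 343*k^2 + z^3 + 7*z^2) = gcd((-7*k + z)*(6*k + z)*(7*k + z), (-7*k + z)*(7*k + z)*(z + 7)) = -49*k^2 + z^2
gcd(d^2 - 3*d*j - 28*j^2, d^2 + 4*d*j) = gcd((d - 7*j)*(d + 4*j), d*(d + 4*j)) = d + 4*j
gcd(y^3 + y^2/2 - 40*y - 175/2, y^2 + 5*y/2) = y + 5/2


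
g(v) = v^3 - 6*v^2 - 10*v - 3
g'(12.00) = 278.00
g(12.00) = 741.00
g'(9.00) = 125.00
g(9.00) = 150.00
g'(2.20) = -21.88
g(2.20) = -43.39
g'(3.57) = -14.61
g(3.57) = -69.67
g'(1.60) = -21.52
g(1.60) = -30.26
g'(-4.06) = 88.17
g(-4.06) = -128.23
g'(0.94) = -18.63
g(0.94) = -16.87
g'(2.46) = -21.37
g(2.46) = -49.02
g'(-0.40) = -4.72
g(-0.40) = -0.02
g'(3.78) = -12.49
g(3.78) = -72.52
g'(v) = 3*v^2 - 12*v - 10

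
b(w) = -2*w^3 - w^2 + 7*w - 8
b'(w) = -6*w^2 - 2*w + 7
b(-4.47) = 119.36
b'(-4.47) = -103.95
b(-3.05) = 18.09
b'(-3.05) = -42.72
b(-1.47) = -14.10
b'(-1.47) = -3.03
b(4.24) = -148.75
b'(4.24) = -109.35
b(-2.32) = -4.65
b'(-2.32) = -20.65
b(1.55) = -7.00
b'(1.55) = -10.52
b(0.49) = -5.05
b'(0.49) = 4.58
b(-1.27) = -14.41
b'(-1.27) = -0.14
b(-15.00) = 6412.00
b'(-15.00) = -1313.00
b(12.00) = -3524.00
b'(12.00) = -881.00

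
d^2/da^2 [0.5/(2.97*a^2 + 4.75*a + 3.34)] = (-8.8209*a^2 - 14.1075*a + 0.5*(5.94*a + 4.75)*(11.88*a + 9.5) - 9.9198)/(2.97*a^2 + 4.75*a + 3.34)^3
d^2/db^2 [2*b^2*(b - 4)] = 12*b - 16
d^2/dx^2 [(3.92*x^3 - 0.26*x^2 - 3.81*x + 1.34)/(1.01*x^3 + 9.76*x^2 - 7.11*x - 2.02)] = (-77.814036*x^6 + 145.579986000001*x^5 - 124.173036*x^4 - 61.851318*x^3 + 921.900348000001*x^2 - 896.2398*x + 295.63452)/(1.030301*x^9 + 29.868528*x^8 + 266.871795*x^7 + 503.007154*x^6 - 1998.145857*x^5 + 989.939364*x^4 + 493.988613*x^3 - 186.871614*x^2 - 87.034932*x - 8.242408)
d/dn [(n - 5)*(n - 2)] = 2*n - 7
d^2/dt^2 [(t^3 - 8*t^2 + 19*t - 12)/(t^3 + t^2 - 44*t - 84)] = 18*(-t^6 + 21*t^5 - 63*t^4 - 253*t^3 + 2244*t^2 + 2724*t - 16768)/(t^9 + 3*t^8 - 129*t^7 - 515*t^6 + 5172*t^5 + 27732*t^4 - 41840*t^3 - 466704*t^2 - 931392*t - 592704)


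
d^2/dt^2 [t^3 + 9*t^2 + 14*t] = 6*t + 18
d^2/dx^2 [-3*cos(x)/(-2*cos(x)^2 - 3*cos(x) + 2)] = 6*(3*(1 - cos(x)^2)^2 - 2*cos(x)^5 - 8*cos(x)^3 + 3*cos(x)^2 + 10*cos(x) + 3)/((cos(x) + 2)^3*(2*cos(x) - 1)^3)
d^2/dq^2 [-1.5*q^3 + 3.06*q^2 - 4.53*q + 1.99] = 6.12 - 9.0*q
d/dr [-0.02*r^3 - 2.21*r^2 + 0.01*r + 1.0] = -0.06*r^2 - 4.42*r + 0.01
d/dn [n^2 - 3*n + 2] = 2*n - 3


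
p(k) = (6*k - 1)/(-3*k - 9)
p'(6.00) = -0.08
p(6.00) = -1.30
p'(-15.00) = -0.04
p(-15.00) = -2.53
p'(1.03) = -0.39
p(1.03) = -0.43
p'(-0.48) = -1.00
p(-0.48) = 0.51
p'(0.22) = -0.61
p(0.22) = -0.03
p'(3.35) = -0.16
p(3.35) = -1.00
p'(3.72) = -0.14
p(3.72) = -1.06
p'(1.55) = -0.31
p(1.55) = -0.61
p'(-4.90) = -1.75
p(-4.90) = -5.33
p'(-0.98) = -1.55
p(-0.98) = 1.14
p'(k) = 6/(-3*k - 9) + 3*(6*k - 1)/(-3*k - 9)^2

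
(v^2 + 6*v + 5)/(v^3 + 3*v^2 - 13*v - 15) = 1/(v - 3)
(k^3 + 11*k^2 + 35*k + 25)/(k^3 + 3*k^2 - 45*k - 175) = (k + 1)/(k - 7)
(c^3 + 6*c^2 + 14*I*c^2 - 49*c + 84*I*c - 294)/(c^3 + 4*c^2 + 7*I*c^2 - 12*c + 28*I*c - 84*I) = (c + 7*I)/(c - 2)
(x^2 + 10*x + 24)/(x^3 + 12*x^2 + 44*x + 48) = 1/(x + 2)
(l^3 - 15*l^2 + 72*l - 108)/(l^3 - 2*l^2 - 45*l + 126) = (l - 6)/(l + 7)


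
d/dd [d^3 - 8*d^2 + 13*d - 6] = 3*d^2 - 16*d + 13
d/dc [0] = 0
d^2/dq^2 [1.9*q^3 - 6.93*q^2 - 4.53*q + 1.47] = 11.4*q - 13.86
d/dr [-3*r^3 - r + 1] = -9*r^2 - 1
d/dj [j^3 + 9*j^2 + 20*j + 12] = 3*j^2 + 18*j + 20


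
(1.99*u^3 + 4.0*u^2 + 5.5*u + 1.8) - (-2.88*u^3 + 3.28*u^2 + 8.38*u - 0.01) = 4.87*u^3 + 0.72*u^2 - 2.88*u + 1.81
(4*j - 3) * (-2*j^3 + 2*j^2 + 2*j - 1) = -8*j^4 + 14*j^3 + 2*j^2 - 10*j + 3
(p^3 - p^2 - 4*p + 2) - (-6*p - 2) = p^3 - p^2 + 2*p + 4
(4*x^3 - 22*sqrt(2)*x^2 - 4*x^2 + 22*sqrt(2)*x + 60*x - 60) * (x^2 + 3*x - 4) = 4*x^5 - 22*sqrt(2)*x^4 + 8*x^4 - 44*sqrt(2)*x^3 + 32*x^3 + 136*x^2 + 154*sqrt(2)*x^2 - 420*x - 88*sqrt(2)*x + 240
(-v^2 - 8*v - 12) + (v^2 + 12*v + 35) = 4*v + 23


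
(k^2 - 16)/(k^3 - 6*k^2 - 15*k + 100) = (k - 4)/(k^2 - 10*k + 25)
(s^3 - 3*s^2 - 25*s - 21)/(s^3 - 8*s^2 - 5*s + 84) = (s + 1)/(s - 4)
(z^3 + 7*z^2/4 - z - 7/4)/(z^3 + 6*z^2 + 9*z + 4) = (4*z^2 + 3*z - 7)/(4*(z^2 + 5*z + 4))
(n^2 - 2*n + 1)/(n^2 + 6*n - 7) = (n - 1)/(n + 7)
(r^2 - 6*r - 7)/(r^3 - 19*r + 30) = (r^2 - 6*r - 7)/(r^3 - 19*r + 30)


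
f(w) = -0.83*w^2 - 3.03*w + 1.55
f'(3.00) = -8.01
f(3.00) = -15.01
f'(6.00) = -12.99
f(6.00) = -46.51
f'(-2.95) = 1.87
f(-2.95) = 3.27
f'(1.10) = -4.86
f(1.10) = -2.79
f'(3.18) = -8.31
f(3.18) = -16.48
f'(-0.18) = -2.73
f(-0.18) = 2.07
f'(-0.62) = -2.00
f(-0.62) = 3.11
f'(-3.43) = 2.66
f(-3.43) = 2.18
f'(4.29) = -10.15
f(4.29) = -26.72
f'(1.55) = -5.60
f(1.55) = -5.14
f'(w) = -1.66*w - 3.03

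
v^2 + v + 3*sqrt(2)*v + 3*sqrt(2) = (v + 1)*(v + 3*sqrt(2))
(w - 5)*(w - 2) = w^2 - 7*w + 10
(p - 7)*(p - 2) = p^2 - 9*p + 14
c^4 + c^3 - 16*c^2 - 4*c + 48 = (c - 3)*(c - 2)*(c + 2)*(c + 4)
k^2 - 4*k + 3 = (k - 3)*(k - 1)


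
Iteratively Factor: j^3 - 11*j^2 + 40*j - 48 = (j - 4)*(j^2 - 7*j + 12) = (j - 4)*(j - 3)*(j - 4)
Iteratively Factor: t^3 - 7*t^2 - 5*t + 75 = (t - 5)*(t^2 - 2*t - 15) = (t - 5)*(t + 3)*(t - 5)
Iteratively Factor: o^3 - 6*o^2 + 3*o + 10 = (o - 2)*(o^2 - 4*o - 5) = (o - 5)*(o - 2)*(o + 1)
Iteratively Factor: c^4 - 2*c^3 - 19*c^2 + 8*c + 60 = (c + 2)*(c^3 - 4*c^2 - 11*c + 30) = (c - 2)*(c + 2)*(c^2 - 2*c - 15) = (c - 5)*(c - 2)*(c + 2)*(c + 3)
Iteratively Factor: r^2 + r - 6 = (r + 3)*(r - 2)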